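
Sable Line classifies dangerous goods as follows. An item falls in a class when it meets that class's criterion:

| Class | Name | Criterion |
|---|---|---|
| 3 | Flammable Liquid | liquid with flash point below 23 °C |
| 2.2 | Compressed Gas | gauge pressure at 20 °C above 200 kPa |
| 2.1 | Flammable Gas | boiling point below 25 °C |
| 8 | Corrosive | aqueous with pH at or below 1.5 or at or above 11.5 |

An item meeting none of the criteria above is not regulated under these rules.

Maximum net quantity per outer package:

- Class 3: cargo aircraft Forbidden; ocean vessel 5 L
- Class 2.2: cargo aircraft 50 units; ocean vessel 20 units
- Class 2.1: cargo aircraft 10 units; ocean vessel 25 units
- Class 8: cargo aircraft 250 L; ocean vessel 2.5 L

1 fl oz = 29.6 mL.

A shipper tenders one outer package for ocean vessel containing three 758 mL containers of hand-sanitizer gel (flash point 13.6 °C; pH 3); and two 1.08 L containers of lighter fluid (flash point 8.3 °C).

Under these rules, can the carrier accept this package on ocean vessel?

Hand-sanitizer gel: flash point 13.6 °C < 23 °C → Class 3 (Flammable Liquid).
Lighter fluid: flash point 8.3 °C < 23 °C → Class 3 (Flammable Liquid).
Class 3 net quantity: (three 758 mL containers = 2.274 L) + (two 1.08 L containers = 2.16 L) = 4.434 L.
4.434 L is within the ocean vessel limit of 5 L for Class 3.

Yes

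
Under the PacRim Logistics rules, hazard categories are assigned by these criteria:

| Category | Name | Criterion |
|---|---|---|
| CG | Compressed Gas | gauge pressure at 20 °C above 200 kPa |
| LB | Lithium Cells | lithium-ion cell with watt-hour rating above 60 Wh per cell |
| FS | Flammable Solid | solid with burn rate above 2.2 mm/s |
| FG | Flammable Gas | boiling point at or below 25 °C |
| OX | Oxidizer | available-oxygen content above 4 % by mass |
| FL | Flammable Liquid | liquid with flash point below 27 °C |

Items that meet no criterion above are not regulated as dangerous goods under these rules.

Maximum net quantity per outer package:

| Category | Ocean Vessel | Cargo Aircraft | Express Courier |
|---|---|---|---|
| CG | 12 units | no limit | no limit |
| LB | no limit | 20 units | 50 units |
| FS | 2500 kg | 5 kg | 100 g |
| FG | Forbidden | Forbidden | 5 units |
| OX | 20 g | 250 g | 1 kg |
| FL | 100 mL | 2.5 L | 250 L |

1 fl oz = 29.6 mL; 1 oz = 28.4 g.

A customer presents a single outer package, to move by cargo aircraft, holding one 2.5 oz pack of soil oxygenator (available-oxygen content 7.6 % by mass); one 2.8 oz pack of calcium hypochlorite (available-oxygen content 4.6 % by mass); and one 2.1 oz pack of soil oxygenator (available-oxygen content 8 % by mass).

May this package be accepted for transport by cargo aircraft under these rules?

Available-oxygen content 7.6 % by mass meets the Category OX criterion (Oxidizer), so the soil oxygenator is Category OX.
The calcium hypochlorite has available-oxygen content 4.6 % by mass, which is > 4 % by mass, so it is Category OX (Oxidizer).
Available-oxygen content 8 % by mass meets the Category OX criterion (Oxidizer), so the soil oxygenator is Category OX.
Total Category OX: (one 2.5 oz pack = 71 g) + (one 2.8 oz pack = 79.52 g) + (one 2.1 oz pack = 59.64 g) = 210.16 g.
That is within the Category OX cargo aircraft limit of 250 g.

Yes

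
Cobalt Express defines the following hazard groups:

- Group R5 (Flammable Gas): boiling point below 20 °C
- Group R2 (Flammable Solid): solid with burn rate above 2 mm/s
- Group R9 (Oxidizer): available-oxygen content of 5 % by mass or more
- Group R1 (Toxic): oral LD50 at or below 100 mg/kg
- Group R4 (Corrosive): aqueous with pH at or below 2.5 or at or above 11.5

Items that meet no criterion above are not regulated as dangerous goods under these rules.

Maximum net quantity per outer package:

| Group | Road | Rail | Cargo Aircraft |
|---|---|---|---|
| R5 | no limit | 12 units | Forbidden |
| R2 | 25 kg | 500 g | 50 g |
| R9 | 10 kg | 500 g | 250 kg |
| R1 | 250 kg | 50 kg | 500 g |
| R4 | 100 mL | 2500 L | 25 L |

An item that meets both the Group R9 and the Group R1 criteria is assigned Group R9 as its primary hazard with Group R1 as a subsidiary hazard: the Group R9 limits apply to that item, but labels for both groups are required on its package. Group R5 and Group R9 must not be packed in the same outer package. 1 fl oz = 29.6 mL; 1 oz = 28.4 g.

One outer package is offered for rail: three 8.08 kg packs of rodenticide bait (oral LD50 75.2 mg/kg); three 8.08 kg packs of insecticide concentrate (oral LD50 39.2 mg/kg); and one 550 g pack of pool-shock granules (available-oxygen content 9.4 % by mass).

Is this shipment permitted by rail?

Oral LD50 75.2 mg/kg meets the Group R1 criterion (Toxic), so the rodenticide bait is Group R1.
The insecticide concentrate has oral LD50 39.2 mg/kg, which is ≤ 100 mg/kg, so it is Group R1 (Toxic).
Pool-shock granules: available-oxygen content 9.4 % by mass ≥ 5 % by mass → Group R9 (Oxidizer).
Group R9 quantity: 550 g.
550 g exceeds the rail limit of 500 g for Group R9.
Group R1 net quantity: (three 8.08 kg packs = 24.24 kg) + (three 8.08 kg packs = 24.24 kg) = 48.48 kg.
48.48 kg is within the rail limit of 50 kg for Group R1.
The segregation rule (Group R5 with Group R9) does not apply to Group R9 with Group R1.

No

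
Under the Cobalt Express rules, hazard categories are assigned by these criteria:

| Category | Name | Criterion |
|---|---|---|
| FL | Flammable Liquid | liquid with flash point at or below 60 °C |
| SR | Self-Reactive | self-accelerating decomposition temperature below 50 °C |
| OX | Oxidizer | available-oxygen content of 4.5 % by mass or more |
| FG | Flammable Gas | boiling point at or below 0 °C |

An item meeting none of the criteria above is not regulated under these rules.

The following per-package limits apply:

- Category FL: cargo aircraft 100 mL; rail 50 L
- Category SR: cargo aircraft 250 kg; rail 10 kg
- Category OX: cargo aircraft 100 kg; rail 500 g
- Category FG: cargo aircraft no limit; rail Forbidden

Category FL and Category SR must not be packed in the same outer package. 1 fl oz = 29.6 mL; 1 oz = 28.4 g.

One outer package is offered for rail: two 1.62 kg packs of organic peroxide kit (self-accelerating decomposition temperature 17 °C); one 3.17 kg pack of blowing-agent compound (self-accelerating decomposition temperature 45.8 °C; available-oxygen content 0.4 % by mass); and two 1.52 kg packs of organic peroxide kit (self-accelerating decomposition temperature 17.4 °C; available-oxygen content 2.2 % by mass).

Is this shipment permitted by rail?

Self-accelerating decomposition temperature 17 °C meets the Category SR criterion (Self-Reactive), so the organic peroxide kit is Category SR.
The blowing-agent compound has self-accelerating decomposition temperature 45.8 °C, which is < 50 °C, so it is Category SR (Self-Reactive).
With self-accelerating decomposition temperature 17.4 °C (< 50 °C), the organic peroxide kit falls in Category SR.
Total Category SR: (two 1.62 kg packs = 3.24 kg) + 3.17 kg + (two 1.52 kg packs = 3.04 kg) = 9.45 kg.
That is within the Category SR rail limit of 10 kg.

Yes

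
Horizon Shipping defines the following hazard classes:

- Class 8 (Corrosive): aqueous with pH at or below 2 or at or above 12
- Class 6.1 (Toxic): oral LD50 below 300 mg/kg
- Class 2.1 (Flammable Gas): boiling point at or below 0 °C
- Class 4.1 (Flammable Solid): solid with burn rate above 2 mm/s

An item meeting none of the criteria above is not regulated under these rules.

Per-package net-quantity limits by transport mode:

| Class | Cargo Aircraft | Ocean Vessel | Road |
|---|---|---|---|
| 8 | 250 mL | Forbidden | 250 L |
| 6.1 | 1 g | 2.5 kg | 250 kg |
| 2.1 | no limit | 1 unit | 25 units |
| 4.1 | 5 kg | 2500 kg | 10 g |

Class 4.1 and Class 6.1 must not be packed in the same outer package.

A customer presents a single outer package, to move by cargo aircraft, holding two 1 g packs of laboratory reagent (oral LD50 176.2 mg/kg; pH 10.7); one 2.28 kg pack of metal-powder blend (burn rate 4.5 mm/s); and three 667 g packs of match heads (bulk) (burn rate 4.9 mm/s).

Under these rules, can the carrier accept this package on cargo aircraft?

Laboratory reagent: oral LD50 176.2 mg/kg < 300 mg/kg → Class 6.1 (Toxic).
With burn rate 4.5 mm/s (> 2 mm/s), the metal-powder blend falls in Class 4.1.
With burn rate 4.9 mm/s (> 2 mm/s), the match heads (bulk) fall in Class 4.1.
Class 4.1 net quantity: 2.28 kg + (three 667 g packs = 2.001 kg) = 4.281 kg.
That is within the Class 4.1 cargo aircraft limit of 5 kg.
Class 6.1 quantity: two 1 g packs = 2 g.
2 g exceeds the cargo aircraft limit of 1 g for Class 6.1.
Class 4.1 and Class 6.1 may not share an outer package.

No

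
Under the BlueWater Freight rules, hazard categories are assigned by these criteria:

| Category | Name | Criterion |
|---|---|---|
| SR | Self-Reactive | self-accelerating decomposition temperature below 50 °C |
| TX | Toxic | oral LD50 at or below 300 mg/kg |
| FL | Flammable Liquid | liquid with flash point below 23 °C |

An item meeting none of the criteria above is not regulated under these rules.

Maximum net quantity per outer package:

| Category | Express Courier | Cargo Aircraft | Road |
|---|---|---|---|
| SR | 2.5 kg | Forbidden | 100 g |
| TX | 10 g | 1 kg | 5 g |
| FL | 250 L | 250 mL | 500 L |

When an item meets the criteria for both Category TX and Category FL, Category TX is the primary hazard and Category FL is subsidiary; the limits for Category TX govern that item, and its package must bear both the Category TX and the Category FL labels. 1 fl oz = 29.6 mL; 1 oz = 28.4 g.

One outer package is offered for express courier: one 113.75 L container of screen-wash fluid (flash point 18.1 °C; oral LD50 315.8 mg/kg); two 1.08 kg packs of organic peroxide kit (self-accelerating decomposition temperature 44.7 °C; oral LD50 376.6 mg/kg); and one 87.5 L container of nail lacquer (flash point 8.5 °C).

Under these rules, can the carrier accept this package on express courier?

Yes

Flash point 18.1 °C meets the Category FL criterion (Flammable Liquid), so the screen-wash fluid is Category FL.
With self-accelerating decomposition temperature 44.7 °C (< 50 °C), the organic peroxide kit falls in Category SR.
Flash point 8.5 °C meets the Category FL criterion (Flammable Liquid), so the nail lacquer is Category FL.
Total Category FL: 113.75 L + 87.5 L = 201.25 L.
201.25 L is within the express courier limit of 250 L for Category FL.
Category SR quantity: two 1.08 kg packs = 2.16 kg.
That is within the Category SR express courier limit of 2.5 kg.
Every hazard category is within its express courier limit and no segregation rule is violated.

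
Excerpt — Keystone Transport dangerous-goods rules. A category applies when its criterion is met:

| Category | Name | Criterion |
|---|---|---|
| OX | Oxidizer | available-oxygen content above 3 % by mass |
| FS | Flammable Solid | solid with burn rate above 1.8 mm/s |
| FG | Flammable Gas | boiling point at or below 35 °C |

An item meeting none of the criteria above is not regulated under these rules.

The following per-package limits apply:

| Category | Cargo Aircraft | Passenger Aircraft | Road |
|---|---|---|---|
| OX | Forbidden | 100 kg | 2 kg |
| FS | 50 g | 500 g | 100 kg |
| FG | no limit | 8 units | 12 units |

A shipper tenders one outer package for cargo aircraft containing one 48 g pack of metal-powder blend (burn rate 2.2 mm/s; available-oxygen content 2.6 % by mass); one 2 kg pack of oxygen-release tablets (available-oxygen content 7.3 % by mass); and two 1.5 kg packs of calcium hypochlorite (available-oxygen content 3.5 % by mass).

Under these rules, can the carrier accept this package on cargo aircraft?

No

With burn rate 2.2 mm/s (> 1.8 mm/s), the metal-powder blend falls in Category FS.
With available-oxygen content 7.3 % by mass (> 3 % by mass), the oxygen-release tablets fall in Category OX.
The calcium hypochlorite has available-oxygen content 3.5 % by mass, which is > 3 % by mass, so it is Category OX (Oxidizer).
Category OX net quantity: 2 kg + (two 1.5 kg packs = 3 kg) = 5 kg.
By cargo aircraft, Category OX is Forbidden regardless of quantity.
Category FS quantity: 48 g.
48 g is within the cargo aircraft limit of 50 g for Category FS.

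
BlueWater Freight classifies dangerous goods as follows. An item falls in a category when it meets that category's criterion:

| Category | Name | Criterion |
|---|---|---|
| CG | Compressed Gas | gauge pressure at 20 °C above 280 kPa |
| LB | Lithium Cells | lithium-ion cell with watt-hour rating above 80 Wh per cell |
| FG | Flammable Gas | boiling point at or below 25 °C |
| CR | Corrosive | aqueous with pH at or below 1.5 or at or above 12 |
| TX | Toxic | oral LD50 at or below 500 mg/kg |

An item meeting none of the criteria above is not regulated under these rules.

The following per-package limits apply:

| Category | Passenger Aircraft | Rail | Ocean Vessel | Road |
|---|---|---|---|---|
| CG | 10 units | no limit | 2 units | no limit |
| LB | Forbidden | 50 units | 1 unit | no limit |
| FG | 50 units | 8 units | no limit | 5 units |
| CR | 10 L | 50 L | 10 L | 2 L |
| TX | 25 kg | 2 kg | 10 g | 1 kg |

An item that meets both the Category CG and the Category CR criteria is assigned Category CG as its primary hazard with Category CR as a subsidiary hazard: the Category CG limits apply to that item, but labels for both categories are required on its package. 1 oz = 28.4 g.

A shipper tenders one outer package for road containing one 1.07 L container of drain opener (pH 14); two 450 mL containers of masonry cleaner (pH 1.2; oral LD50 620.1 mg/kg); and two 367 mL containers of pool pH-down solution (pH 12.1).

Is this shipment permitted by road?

No

The drain opener has pH 14, which is ≥ 12, so it is Category CR (Corrosive).
With pH 1.2 (≤ 1.5), the masonry cleaner falls in Category CR.
Pool pH-down solution: pH 12.1 ≥ 12 → Category CR (Corrosive).
Total Category CR: 1.07 L + (two 450 mL containers = 900 mL) + (two 367 mL containers = 734 mL) = 2.704 L.
2.704 L exceeds the road limit of 2 L for Category CR.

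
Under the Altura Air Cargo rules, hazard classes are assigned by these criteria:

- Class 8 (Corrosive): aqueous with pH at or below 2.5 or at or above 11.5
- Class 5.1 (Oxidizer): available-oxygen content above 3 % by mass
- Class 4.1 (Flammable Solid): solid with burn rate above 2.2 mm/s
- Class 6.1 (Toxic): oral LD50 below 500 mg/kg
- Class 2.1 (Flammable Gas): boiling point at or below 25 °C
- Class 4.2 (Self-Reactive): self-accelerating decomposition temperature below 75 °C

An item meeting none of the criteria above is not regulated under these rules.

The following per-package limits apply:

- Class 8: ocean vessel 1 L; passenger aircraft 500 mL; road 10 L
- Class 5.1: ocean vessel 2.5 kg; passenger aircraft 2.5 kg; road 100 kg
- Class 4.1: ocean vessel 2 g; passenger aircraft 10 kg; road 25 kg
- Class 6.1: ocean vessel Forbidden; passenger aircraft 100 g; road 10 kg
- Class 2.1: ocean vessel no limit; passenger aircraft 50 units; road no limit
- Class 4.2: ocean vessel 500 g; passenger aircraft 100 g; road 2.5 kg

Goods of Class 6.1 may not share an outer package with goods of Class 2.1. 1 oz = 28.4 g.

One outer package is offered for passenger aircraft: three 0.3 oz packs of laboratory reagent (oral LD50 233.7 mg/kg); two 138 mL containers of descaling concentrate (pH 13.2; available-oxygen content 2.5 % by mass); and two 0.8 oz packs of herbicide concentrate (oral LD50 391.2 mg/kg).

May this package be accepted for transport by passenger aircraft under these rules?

With oral LD50 233.7 mg/kg (< 500 mg/kg), the laboratory reagent falls in Class 6.1.
With pH 13.2 (≥ 11.5), the descaling concentrate falls in Class 8.
Oral LD50 391.2 mg/kg meets the Class 6.1 criterion (Toxic), so the herbicide concentrate is Class 6.1.
Total Class 6.1: (three 0.3 oz packs = 25.56 g) + (two 0.8 oz packs = 45.44 g) = 71 g.
71 g ≤ 100 g (passenger aircraft limit, Class 6.1) — within limit.
Class 8 quantity: two 138 mL containers = 276 mL.
That is within the Class 8 passenger aircraft limit of 500 mL.
The segregation rule (Class 6.1 with Class 2.1) does not apply to Class 6.1 with Class 8.
Every hazard class is within its passenger aircraft limit and no segregation rule is violated.

Yes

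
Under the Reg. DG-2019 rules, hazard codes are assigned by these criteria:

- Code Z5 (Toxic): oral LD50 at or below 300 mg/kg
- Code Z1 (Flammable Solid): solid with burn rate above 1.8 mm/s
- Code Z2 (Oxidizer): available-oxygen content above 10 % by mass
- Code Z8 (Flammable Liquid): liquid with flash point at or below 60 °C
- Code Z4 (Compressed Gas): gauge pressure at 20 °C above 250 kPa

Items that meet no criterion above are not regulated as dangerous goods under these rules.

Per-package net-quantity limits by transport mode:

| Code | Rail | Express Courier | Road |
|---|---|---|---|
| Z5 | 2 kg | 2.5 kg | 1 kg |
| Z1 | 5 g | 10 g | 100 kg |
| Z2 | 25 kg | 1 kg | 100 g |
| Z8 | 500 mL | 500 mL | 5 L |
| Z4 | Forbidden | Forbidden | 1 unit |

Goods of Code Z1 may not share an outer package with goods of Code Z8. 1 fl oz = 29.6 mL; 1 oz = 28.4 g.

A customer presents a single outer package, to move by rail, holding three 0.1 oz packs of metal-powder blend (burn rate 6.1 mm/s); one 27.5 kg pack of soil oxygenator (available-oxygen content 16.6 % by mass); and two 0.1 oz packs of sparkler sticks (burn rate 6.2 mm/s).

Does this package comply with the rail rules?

Burn rate 6.1 mm/s meets the Code Z1 criterion (Flammable Solid), so the metal-powder blend is Code Z1.
With available-oxygen content 16.6 % by mass (> 10 % by mass), the soil oxygenator falls in Code Z2.
With burn rate 6.2 mm/s (> 1.8 mm/s), the sparkler sticks fall in Code Z1.
Total Code Z1: (three 0.1 oz packs = 8.52 g) + (two 0.1 oz packs = 5.68 g) = 14.2 g.
That exceeds the Code Z1 rail limit of 5 g.
Code Z2 quantity: 27.5 kg.
That exceeds the Code Z2 rail limit of 25 kg.
The segregation rule (Code Z1 with Code Z8) does not apply to Code Z1 with Code Z2.

No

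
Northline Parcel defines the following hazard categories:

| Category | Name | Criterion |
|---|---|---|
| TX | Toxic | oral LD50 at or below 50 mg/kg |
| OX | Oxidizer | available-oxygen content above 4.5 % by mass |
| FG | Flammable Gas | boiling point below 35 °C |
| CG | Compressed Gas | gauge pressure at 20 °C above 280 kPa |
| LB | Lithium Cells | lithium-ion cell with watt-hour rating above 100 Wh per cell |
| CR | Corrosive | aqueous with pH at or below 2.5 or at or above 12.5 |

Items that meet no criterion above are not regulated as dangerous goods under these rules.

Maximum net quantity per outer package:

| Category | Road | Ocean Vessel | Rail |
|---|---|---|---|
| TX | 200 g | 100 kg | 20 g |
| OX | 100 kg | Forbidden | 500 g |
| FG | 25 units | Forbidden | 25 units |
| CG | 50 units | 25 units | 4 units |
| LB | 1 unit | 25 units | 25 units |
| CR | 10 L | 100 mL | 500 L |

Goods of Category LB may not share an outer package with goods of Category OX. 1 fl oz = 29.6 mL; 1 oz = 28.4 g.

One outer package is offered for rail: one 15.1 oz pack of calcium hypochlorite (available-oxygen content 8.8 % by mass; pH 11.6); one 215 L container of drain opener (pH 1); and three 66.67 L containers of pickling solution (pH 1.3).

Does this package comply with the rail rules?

Yes

Available-oxygen content 8.8 % by mass meets the Category OX criterion (Oxidizer), so the calcium hypochlorite is Category OX.
Drain opener: pH 1 ≤ 2.5 → Category CR (Corrosive).
The pickling solution has pH 1.3, which is ≤ 2.5, so it is Category CR (Corrosive).
Category CR net quantity: 215 L + (three 66.67 L containers = 200.01 L) = 415.01 L.
415.01 L is within the rail limit of 500 L for Category CR.
Category OX quantity: one 15.1 oz pack = 428.84 g.
428.84 g ≤ 500 g (rail limit, Category OX) — within limit.
The segregation rule (Category LB with Category OX) does not apply to Category CR with Category OX.
Every hazard category is within its rail limit and no segregation rule is violated.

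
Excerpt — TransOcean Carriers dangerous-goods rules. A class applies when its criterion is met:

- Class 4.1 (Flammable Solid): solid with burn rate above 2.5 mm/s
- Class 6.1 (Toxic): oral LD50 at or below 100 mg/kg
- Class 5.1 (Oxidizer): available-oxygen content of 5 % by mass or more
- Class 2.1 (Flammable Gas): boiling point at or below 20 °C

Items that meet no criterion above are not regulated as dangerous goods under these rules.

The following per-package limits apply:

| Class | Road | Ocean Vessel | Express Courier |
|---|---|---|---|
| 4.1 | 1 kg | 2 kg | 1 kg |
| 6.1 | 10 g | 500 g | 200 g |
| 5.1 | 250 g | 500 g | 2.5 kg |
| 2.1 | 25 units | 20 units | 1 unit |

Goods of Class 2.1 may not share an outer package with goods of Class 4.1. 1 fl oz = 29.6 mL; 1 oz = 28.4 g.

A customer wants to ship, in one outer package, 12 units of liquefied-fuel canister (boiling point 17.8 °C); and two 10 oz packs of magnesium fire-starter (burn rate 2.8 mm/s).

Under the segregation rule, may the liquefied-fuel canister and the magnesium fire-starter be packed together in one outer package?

No

Liquefied-fuel canister: boiling point 17.8 °C ≤ 20 °C → Class 2.1 (Flammable Gas).
Burn rate 2.8 mm/s meets the Class 4.1 criterion (Flammable Solid), so the magnesium fire-starter is Class 4.1.
Class 2.1 and Class 4.1 may not share an outer package.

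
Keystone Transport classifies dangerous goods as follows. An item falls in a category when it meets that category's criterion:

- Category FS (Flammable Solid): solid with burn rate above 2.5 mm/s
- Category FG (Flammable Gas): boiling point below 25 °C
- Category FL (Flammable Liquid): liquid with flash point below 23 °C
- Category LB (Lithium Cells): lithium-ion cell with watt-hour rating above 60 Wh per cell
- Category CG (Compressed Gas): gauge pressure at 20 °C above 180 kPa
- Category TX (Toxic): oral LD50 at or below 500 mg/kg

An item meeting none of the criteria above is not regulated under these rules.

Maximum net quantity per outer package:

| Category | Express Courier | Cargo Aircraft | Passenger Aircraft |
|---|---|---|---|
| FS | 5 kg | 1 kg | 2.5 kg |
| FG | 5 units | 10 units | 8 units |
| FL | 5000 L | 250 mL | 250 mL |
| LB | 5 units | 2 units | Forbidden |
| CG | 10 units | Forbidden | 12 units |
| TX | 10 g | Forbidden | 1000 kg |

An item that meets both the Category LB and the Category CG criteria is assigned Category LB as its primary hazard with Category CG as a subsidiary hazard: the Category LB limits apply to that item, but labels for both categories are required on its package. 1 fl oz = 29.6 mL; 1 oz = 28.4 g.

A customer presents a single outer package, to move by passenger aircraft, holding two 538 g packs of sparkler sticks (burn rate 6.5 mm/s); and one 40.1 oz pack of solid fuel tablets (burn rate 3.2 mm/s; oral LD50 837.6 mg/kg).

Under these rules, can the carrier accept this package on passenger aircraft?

Yes

The sparkler sticks have burn rate 6.5 mm/s, which is > 2.5 mm/s, so they are Category FS (Flammable Solid).
Solid fuel tablets: burn rate 3.2 mm/s > 2.5 mm/s → Category FS (Flammable Solid).
Total Category FS: (two 538 g packs = 1.076 kg) + (one 40.1 oz pack = 1138.84 g) = 2214.84 g.
2214.84 g ≤ 2.5 kg (passenger aircraft limit, Category FS) — within limit.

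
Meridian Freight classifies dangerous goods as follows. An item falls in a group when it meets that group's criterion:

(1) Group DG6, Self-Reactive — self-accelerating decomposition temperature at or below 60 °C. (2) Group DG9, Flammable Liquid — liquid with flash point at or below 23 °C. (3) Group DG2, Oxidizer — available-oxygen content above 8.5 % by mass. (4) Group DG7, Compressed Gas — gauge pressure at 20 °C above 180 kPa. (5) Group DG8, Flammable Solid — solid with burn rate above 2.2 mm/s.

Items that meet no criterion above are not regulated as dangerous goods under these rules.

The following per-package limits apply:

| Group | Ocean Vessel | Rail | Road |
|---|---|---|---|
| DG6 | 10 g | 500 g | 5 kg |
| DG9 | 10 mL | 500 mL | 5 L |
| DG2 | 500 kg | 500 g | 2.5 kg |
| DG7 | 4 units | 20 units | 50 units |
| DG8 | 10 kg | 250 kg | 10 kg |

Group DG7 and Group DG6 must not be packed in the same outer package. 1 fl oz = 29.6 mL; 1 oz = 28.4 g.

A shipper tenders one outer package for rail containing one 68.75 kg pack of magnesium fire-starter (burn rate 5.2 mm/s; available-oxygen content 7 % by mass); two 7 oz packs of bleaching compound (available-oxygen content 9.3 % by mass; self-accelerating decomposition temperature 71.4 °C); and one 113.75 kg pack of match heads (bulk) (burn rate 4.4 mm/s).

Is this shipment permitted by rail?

With burn rate 5.2 mm/s (> 2.2 mm/s), the magnesium fire-starter falls in Group DG8.
With available-oxygen content 9.3 % by mass (> 8.5 % by mass), the bleaching compound falls in Group DG2.
Match heads (bulk): burn rate 4.4 mm/s > 2.2 mm/s → Group DG8 (Flammable Solid).
Group DG8 net quantity: 68.75 kg + 113.75 kg = 182.5 kg.
182.5 kg ≤ 250 kg (rail limit, Group DG8) — within limit.
Group DG2 quantity: two 7 oz packs = 397.6 g.
That is within the Group DG2 rail limit of 500 g.
The segregation rule (Group DG7 with Group DG6) does not apply to Group DG8 with Group DG2.
Every hazard group is within its rail limit and no segregation rule is violated.

Yes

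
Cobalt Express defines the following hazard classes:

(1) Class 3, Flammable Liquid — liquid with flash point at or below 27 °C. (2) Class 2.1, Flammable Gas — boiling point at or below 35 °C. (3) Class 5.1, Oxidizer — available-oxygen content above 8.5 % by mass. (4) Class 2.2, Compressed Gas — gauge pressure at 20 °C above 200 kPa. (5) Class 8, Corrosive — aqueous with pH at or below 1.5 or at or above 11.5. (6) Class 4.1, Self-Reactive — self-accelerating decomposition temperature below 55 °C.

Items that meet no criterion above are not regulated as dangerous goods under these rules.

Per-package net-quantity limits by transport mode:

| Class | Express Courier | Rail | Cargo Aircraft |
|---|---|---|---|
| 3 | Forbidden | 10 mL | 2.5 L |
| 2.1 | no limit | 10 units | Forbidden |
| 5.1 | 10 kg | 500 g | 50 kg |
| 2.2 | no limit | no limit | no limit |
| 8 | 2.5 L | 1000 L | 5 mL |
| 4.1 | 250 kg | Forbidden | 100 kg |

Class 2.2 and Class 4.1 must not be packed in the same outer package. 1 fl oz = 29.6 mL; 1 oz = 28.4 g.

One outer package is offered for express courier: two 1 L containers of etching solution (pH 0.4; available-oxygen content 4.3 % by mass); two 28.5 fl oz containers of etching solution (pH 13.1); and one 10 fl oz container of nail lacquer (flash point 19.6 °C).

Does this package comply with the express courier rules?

No

Etching solution: pH 0.4 ≤ 1.5 → Class 8 (Corrosive).
Etching solution: pH 13.1 ≥ 11.5 → Class 8 (Corrosive).
Flash point 19.6 °C meets the Class 3 criterion (Flammable Liquid), so the nail lacquer is Class 3.
Total Class 8: (two 1 L containers = 2 L) + (two 28.5 fl oz containers = 1687.2 mL) = 3687.2 mL.
3687.2 mL > 2.5 L (express courier limit, Class 8) — over the limit.
Class 3 quantity: one 10 fl oz container = 296 mL.
Class 3 is Forbidden by express courier.
The segregation rule (Class 2.2 with Class 4.1) does not apply to Class 8 with Class 3.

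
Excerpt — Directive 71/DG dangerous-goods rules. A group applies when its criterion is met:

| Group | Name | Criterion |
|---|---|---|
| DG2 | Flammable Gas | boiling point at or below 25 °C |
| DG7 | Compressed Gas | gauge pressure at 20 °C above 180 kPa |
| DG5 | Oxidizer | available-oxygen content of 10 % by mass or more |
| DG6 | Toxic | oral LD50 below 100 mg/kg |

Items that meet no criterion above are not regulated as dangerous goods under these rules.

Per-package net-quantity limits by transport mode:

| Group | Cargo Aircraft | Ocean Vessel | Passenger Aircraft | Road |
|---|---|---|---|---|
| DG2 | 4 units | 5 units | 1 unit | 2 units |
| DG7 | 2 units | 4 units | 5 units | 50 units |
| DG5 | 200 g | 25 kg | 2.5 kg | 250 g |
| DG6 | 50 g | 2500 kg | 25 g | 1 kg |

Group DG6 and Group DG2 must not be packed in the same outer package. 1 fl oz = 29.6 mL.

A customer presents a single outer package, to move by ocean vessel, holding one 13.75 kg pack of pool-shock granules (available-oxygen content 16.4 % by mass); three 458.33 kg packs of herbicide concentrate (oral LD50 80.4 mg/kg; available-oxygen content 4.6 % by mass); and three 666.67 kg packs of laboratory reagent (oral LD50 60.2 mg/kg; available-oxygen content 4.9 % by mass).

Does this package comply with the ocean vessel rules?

No

Pool-shock granules: available-oxygen content 16.4 % by mass ≥ 10 % by mass → Group DG5 (Oxidizer).
Herbicide concentrate: oral LD50 80.4 mg/kg < 100 mg/kg → Group DG6 (Toxic).
Laboratory reagent: oral LD50 60.2 mg/kg < 100 mg/kg → Group DG6 (Toxic).
Group DG5 quantity: 13.75 kg.
13.75 kg is within the ocean vessel limit of 25 kg for Group DG5.
Group DG6 net quantity: (three 458.33 kg packs = 1374.99 kg) + (three 666.67 kg packs = 2000.01 kg) = 3375 kg.
3375 kg exceeds the ocean vessel limit of 2500 kg for Group DG6.
The segregation rule (Group DG6 with Group DG2) does not apply to Group DG5 with Group DG6.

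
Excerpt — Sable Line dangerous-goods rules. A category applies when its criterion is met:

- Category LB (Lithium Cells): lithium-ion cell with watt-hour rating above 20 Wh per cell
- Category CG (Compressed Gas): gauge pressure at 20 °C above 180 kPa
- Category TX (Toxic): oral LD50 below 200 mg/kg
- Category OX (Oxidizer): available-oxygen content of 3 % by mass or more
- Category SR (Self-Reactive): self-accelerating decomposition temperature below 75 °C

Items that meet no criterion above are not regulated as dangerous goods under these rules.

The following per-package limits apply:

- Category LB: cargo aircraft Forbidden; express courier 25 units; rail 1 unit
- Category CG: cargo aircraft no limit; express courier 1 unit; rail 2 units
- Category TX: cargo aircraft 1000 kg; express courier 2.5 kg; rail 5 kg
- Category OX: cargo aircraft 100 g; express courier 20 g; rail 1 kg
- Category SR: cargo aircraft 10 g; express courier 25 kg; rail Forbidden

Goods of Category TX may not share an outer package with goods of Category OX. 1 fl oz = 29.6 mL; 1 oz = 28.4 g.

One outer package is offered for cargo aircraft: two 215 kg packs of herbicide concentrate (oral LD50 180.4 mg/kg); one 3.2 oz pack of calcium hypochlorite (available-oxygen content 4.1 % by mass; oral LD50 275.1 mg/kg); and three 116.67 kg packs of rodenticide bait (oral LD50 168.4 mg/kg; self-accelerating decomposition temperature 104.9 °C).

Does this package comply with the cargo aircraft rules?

Oral LD50 180.4 mg/kg meets the Category TX criterion (Toxic), so the herbicide concentrate is Category TX.
With available-oxygen content 4.1 % by mass (≥ 3 % by mass), the calcium hypochlorite falls in Category OX.
Rodenticide bait: oral LD50 168.4 mg/kg < 200 mg/kg → Category TX (Toxic).
Total Category TX: (two 215 kg packs = 430 kg) + (three 116.67 kg packs = 350.01 kg) = 780.01 kg.
That is within the Category TX cargo aircraft limit of 1000 kg.
Category OX quantity: one 3.2 oz pack = 90.88 g.
90.88 g ≤ 100 g (cargo aircraft limit, Category OX) — within limit.
Category TX and Category OX may not share an outer package.

No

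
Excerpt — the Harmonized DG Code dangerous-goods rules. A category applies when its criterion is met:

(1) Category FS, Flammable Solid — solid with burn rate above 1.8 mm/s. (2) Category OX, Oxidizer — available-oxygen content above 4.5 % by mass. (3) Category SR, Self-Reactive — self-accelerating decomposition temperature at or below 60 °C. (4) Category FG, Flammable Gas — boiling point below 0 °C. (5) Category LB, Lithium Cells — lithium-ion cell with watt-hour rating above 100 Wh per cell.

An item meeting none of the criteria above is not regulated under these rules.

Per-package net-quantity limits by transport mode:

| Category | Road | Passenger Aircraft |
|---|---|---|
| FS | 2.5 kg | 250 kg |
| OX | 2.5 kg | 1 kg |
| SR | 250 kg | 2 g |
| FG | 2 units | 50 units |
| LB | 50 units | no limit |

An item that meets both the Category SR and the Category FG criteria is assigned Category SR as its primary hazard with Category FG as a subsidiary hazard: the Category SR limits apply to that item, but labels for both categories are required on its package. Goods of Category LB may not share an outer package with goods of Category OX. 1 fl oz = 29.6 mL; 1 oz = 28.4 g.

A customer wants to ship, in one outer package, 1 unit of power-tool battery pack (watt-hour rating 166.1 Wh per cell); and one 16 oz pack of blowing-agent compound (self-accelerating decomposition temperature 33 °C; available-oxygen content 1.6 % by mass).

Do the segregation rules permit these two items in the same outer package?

Yes

With watt-hour rating 166.1 Wh per cell (> 100 Wh per cell), the power-tool battery pack falls in Category LB.
With self-accelerating decomposition temperature 33 °C (≤ 60 °C), the blowing-agent compound falls in Category SR.
No segregation rule bars Category LB with Category SR.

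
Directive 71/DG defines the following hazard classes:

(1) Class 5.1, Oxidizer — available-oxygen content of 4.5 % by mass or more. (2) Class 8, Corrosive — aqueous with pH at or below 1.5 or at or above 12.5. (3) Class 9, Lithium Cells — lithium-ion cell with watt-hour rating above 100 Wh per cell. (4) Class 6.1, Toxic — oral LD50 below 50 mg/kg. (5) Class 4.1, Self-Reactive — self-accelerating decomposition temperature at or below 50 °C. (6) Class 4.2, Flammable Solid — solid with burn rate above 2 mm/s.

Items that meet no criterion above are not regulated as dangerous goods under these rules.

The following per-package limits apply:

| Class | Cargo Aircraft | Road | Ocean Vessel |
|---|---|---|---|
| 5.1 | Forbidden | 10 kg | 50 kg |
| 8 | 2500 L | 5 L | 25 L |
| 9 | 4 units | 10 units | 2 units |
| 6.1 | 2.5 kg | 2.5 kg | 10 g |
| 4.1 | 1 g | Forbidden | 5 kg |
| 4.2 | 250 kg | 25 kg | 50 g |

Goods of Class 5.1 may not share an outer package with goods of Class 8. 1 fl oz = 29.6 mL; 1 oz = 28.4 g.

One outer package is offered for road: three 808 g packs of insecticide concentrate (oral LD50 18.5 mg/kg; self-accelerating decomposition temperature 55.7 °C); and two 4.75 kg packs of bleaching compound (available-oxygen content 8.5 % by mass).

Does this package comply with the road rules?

Insecticide concentrate: oral LD50 18.5 mg/kg < 50 mg/kg → Class 6.1 (Toxic).
The bleaching compound has available-oxygen content 8.5 % by mass, which is ≥ 4.5 % by mass, so it is Class 5.1 (Oxidizer).
Class 5.1 quantity: two 4.75 kg packs = 9.5 kg.
9.5 kg ≤ 10 kg (road limit, Class 5.1) — within limit.
Class 6.1 quantity: three 808 g packs = 2.424 kg.
2.424 kg is within the road limit of 2.5 kg for Class 6.1.
The segregation rule (Class 5.1 with Class 8) does not apply to Class 5.1 with Class 6.1.
Every hazard class is within its road limit and no segregation rule is violated.

Yes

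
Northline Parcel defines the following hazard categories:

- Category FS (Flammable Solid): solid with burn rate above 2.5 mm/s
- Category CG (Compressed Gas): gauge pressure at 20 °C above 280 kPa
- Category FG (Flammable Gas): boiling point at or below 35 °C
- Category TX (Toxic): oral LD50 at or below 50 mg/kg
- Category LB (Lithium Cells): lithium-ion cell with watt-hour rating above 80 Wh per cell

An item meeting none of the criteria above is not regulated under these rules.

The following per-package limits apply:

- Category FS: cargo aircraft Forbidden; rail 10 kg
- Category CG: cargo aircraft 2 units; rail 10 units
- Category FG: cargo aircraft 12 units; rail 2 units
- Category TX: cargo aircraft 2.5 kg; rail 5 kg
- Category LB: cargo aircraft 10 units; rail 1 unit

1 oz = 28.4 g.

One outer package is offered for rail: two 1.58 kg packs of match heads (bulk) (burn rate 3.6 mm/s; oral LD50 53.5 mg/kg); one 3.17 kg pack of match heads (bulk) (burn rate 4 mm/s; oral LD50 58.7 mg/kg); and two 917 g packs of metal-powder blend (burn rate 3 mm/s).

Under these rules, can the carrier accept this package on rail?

Yes

With burn rate 3.6 mm/s (> 2.5 mm/s), the match heads (bulk) fall in Category FS.
Burn rate 4 mm/s meets the Category FS criterion (Flammable Solid), so the match heads (bulk) are Category FS.
The metal-powder blend has burn rate 3 mm/s, which is > 2.5 mm/s, so it is Category FS (Flammable Solid).
Total Category FS: (two 1.58 kg packs = 3.16 kg) + 3.17 kg + (two 917 g packs = 1.834 kg) = 8.164 kg.
8.164 kg is within the rail limit of 10 kg for Category FS.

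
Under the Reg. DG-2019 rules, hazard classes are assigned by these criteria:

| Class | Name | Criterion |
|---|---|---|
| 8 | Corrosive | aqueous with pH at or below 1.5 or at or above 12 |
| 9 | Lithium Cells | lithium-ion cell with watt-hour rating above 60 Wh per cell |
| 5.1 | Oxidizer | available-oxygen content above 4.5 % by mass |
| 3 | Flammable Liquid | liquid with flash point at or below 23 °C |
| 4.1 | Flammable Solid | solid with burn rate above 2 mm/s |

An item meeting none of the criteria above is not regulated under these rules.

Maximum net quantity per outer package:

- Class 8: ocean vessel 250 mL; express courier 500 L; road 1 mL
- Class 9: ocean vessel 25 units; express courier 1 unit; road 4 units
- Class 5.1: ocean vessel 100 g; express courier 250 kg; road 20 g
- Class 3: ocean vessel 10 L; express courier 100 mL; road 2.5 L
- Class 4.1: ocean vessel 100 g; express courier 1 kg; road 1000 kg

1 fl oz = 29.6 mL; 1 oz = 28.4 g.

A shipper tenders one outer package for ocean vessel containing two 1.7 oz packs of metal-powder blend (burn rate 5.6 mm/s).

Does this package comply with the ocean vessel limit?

Yes

Burn rate 5.6 mm/s meets the Class 4.1 criterion (Flammable Solid), so the metal-powder blend is Class 4.1.
Class 4.1 quantity: two 1.7 oz packs = 96.56 g.
96.56 g is within the ocean vessel limit of 100 g for Class 4.1.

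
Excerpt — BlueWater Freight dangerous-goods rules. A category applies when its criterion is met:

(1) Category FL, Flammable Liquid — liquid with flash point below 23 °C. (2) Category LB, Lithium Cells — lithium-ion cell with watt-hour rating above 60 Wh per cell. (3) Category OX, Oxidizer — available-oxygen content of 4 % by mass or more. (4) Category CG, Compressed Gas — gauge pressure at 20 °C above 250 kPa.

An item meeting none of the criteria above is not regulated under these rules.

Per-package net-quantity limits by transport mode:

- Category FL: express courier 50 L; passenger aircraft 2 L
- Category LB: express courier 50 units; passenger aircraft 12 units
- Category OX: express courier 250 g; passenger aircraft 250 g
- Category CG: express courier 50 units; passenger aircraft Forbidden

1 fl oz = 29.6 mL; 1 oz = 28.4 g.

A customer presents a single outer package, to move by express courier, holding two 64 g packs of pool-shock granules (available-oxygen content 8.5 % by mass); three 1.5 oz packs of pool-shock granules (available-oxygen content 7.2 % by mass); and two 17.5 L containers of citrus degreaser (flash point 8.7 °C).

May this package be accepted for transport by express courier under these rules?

No

The pool-shock granules have available-oxygen content 8.5 % by mass, which is ≥ 4 % by mass, so they are Category OX (Oxidizer).
With available-oxygen content 7.2 % by mass (≥ 4 % by mass), the pool-shock granules fall in Category OX.
The citrus degreaser has flash point 8.7 °C, which is < 23 °C, so it is Category FL (Flammable Liquid).
Category OX net quantity: (two 64 g packs = 128 g) + (three 1.5 oz packs = 127.8 g) = 255.8 g.
255.8 g > 250 g (express courier limit, Category OX) — over the limit.
Category FL quantity: two 17.5 L containers = 35 L.
35 L is within the express courier limit of 50 L for Category FL.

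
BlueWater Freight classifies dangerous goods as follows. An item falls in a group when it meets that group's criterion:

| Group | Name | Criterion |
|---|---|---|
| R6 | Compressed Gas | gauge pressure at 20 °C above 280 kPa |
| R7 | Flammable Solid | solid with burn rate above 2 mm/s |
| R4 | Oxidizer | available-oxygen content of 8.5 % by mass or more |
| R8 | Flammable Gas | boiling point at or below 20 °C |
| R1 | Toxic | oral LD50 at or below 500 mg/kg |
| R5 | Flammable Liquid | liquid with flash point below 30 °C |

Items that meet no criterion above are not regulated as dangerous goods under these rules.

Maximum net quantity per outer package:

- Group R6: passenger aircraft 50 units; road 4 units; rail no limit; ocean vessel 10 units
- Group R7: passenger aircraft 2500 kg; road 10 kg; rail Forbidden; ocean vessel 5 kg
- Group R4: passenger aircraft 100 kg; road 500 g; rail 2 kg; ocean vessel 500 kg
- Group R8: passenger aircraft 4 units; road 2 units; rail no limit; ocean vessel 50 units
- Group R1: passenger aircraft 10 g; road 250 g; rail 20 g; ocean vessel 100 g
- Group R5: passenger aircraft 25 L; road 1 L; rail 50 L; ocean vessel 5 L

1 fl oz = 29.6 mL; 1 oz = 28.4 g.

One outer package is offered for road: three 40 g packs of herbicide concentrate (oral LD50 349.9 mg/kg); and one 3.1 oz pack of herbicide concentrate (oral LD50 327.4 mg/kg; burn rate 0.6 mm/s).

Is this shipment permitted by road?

With oral LD50 349.9 mg/kg (≤ 500 mg/kg), the herbicide concentrate falls in Group R1.
Herbicide concentrate: oral LD50 327.4 mg/kg ≤ 500 mg/kg → Group R1 (Toxic).
Total Group R1: (three 40 g packs = 120 g) + (one 3.1 oz pack = 88.04 g) = 208.04 g.
That is within the Group R1 road limit of 250 g.

Yes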